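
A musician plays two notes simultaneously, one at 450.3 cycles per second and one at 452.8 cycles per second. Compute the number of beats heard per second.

2.5 Hz

f_beat = |f₁ − f₂|.
|450.3 − 452.8| = 2.5 Hz.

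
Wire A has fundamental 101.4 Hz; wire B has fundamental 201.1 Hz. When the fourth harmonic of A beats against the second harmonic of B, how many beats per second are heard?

Fourth harmonic of the first: 4·101.4 = 405.6 Hz.
Second harmonic of the second: 2·201.1 = 402.2 Hz.
f_beat = |405.6 − 402.2| = 3.4 Hz.

3.4 Hz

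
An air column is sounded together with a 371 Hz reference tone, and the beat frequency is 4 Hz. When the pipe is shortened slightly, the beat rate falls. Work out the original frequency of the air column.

|f − 371| = 4, so the air column was at either 367 Hz or 375 Hz.
A shorter pipe has a higher fundamental; the adjustment raises the air column's frequency.
The beat rate fell, so the adjustment moved the air column toward 371 Hz — it must have started below the reference.

367 Hz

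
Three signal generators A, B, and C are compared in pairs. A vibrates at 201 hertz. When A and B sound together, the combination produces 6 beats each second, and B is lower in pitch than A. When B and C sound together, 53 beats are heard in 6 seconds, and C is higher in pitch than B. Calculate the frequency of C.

B is below A, so f_B = 201 − 6 = 195 Hz.
B–C: Beat frequency = 53/6 = 8.8333 Hz.
C is above B, so f_C = 195 + 8.8333 = 203.8333 Hz.

203.8333 Hz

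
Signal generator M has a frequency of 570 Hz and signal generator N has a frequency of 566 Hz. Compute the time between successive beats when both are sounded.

f_beat = |570 − 566| = 4 Hz.
Beat period T = 1 / f_beat = 1 / 4 s.

0.250 s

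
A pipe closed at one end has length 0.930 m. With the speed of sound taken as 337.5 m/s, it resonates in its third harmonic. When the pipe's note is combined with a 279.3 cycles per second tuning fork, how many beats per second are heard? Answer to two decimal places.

7.12 Hz

Closed pipe (odd harmonics): f_n = n·v/(4L) = 3·337.5/(4·0.930) = 272.1774 Hz.
f_beat = |272.1774 − 279.3| = 7.12 Hz.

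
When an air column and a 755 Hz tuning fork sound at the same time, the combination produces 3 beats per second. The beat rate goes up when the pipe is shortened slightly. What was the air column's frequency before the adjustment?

|f − 755| = 3, so the air column was at either 752 Hz or 758 Hz.
A shorter pipe has a higher fundamental; the adjustment raises the air column's frequency.
The beat rate rose, so the adjustment moved the air column further from 755 Hz — it was already above the reference.

758 Hz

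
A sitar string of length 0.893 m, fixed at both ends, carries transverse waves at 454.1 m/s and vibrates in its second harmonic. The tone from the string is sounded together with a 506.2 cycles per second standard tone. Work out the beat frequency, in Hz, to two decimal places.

2.31 Hz

For a string fixed at both ends, f_n = n·v/(2L) = 2·454.1/(2·0.893) = 508.5106 Hz.
f_beat = |508.5106 − 506.2| = 2.31 Hz.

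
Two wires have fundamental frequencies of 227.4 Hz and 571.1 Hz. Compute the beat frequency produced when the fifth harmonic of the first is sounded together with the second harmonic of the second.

Fifth harmonic of the first: 5·227.4 = 1137.0 Hz.
Second harmonic of the second: 2·571.1 = 1142.2 Hz.
f_beat = |1137.0 − 1142.2| = 5.2 Hz.

5.2 Hz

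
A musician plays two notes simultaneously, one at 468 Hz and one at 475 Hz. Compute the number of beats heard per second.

7 Hz

f_beat = |f₁ − f₂|.
|468 − 475| = 7 Hz.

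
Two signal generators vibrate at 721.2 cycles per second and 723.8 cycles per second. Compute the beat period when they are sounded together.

f_beat = |721.2 − 723.8| = 2.6 Hz.
Beat period T = 1 / f_beat = 1 / 2.6 s.

0.385 s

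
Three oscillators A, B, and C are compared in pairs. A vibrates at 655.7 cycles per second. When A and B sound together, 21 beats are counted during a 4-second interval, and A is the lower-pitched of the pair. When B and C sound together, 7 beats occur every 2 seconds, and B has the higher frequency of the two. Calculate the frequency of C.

657.45 Hz

A–B: Beat frequency = 21/4 = 5.25 Hz.
B is above A, so f_B = 655.7 + 5.25 = 660.95 Hz.
B–C: Beat frequency = 7/2 = 3.5 Hz.
C is below B, so f_C = 660.95 − 3.5 = 657.45 Hz.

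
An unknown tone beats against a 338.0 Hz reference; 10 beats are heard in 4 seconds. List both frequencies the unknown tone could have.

335.5 Hz or 340.5 Hz

Beat frequency = 10/4 = 2.5 Hz.
|f − 338.0| = 2.5, so f = 338.0 ± 2.5.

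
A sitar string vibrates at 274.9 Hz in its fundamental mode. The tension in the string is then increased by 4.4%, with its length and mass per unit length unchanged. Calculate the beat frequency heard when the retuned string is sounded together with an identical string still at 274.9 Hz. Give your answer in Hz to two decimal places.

For a string, f ∝ √T, so the new frequency is 274.9·√1.044 = 280.8827 Hz.
f_beat = |280.8827 − 274.9| = 5.98 Hz.

5.98 Hz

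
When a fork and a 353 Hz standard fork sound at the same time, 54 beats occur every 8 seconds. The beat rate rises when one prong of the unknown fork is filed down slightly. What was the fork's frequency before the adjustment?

359.75 Hz

Beat frequency = 54/8 = 6.75 Hz.
|f − 353| = 6.75, so the fork was at either 346.25 Hz or 359.75 Hz.
Filing a prong removes mass and raises the fork's frequency; the adjustment raises the fork's frequency.
The beat rate rose, so the adjustment moved the fork further from 353 Hz — it was already above the reference.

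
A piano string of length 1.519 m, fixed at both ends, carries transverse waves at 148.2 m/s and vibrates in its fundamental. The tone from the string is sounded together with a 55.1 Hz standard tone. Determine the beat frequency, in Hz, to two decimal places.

6.32 Hz

For a string fixed at both ends, f_n = n·v/(2L) = 1·148.2/(2·1.519) = 48.7821 Hz.
f_beat = |48.7821 − 55.1| = 6.32 Hz.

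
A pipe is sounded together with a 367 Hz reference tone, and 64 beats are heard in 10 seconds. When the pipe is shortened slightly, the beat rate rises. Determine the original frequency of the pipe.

Beat frequency = 64/10 = 6.4 Hz.
|f − 367| = 6.4, so the pipe was at either 360.6 Hz or 373.4 Hz.
A shorter pipe has a higher fundamental; the adjustment raises the pipe's frequency.
The beat rate rose, so the adjustment moved the pipe further from 367 Hz — it was already above the reference.

373.4 Hz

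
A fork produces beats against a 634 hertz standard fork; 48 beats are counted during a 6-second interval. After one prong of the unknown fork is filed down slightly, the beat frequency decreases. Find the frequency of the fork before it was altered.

626 Hz

Beat frequency = 48/6 = 8 Hz.
|f − 634| = 8, so the fork was at either 626 Hz or 642 Hz.
Filing a prong removes mass and raises the fork's frequency; the adjustment raises the fork's frequency.
The beat rate fell, so the adjustment moved the fork toward 634 Hz — it must have started below the reference.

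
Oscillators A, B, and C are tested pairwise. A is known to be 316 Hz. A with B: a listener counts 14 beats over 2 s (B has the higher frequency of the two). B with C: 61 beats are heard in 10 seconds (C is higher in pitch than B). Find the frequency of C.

A–B: Beat frequency = 14/2 = 7 Hz.
B is above A, so f_B = 316 + 7 = 323 Hz.
B–C: Beat frequency = 61/10 = 6.1 Hz.
C is above B, so f_C = 323 + 6.1 = 329.1 Hz.

329.1 Hz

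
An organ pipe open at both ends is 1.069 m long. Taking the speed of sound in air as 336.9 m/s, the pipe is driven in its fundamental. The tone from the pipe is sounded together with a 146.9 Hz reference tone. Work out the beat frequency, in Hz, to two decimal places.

Open pipe: f_n = n·v/(2L) = 1·336.9/(2·1.069) = 157.5772 Hz.
f_beat = |157.5772 − 146.9| = 10.68 Hz.

10.68 Hz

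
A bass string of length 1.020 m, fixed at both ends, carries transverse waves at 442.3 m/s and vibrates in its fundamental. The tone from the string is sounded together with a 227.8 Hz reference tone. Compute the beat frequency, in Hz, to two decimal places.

10.99 Hz

For a string fixed at both ends, f_n = n·v/(2L) = 1·442.3/(2·1.020) = 216.8137 Hz.
f_beat = |216.8137 − 227.8| = 10.99 Hz.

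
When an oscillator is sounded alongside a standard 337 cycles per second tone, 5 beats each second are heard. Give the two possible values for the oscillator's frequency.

332 Hz or 342 Hz

|f − 337| = 5, so f = 337 ± 5.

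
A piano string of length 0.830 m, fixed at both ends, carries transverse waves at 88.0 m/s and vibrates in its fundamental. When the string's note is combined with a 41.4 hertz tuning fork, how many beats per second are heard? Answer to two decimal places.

11.61 Hz

For a string fixed at both ends, f_n = n·v/(2L) = 1·88.0/(2·0.830) = 53.0120 Hz.
f_beat = |53.0120 − 41.4| = 11.61 Hz.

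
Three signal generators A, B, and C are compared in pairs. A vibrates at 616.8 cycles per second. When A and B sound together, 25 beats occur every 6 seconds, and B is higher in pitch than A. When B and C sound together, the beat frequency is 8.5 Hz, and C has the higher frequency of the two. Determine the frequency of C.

629.4667 Hz

A–B: Beat frequency = 25/6 = 4.1667 Hz.
B is above A, so f_B = 616.8 + 4.1667 = 620.9667 Hz.
C is above B, so f_C = 620.9667 + 8.5 = 629.4667 Hz.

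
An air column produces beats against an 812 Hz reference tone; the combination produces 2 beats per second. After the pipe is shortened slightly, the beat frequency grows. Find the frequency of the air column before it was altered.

814 Hz

|f − 812| = 2, so the air column was at either 810 Hz or 814 Hz.
A shorter pipe has a higher fundamental; the adjustment raises the air column's frequency.
The beat rate rose, so the adjustment moved the air column further from 812 Hz — it was already above the reference.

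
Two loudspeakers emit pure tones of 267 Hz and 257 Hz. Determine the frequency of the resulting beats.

The beat frequency equals the magnitude of the frequency difference.
|267 − 257| = 10 Hz.

10 Hz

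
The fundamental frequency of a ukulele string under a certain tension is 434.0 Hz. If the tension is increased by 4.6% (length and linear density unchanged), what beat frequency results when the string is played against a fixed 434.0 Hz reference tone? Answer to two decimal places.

For a string, f ∝ √T, so the new frequency is 434.0·√1.046 = 443.8698 Hz.
f_beat = |443.8698 − 434.0| = 9.87 Hz.

9.87 Hz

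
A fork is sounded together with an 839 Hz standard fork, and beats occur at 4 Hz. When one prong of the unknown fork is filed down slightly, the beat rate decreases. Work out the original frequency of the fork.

835 Hz

|f − 839| = 4, so the fork was at either 835 Hz or 843 Hz.
Filing a prong removes mass and raises the fork's frequency; the adjustment raises the fork's frequency.
The beat rate fell, so the adjustment moved the fork toward 839 Hz — it must have started below the reference.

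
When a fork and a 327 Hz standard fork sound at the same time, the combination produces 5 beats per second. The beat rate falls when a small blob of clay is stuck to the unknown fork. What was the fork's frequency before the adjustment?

|f − 327| = 5, so the fork was at either 322 Hz or 332 Hz.
Adding mass to a fork lowers its frequency; the adjustment lowers the fork's frequency.
The beat rate fell, so the adjustment moved the fork toward 327 Hz — it must have started above the reference.

332 Hz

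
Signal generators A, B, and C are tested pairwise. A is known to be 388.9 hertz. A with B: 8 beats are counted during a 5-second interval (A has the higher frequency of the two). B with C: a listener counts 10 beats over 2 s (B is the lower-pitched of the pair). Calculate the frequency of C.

392.3 Hz

A–B: Beat frequency = 8/5 = 1.6 Hz.
B is below A, so f_B = 388.9 − 1.6 = 387.3 Hz.
B–C: Beat frequency = 10/2 = 5 Hz.
C is above B, so f_C = 387.3 + 5 = 392.3 Hz.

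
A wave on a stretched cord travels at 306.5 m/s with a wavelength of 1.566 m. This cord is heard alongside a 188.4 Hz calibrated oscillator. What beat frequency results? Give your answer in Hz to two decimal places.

7.32 Hz

Source frequency f = v/λ = 306.5/1.566 = 195.7216 Hz.
f_beat = |195.7216 − 188.4| = 7.32 Hz.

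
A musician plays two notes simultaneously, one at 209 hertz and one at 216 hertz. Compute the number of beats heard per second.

The beat frequency equals the magnitude of the frequency difference.
|209 − 216| = 7 Hz.

7 Hz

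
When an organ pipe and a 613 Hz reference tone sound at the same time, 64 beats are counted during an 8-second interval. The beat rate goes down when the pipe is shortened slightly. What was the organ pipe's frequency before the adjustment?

Beat frequency = 64/8 = 8 Hz.
|f − 613| = 8, so the organ pipe was at either 605 Hz or 621 Hz.
A shorter pipe has a higher fundamental; the adjustment raises the organ pipe's frequency.
The beat rate fell, so the adjustment moved the organ pipe toward 613 Hz — it must have started below the reference.

605 Hz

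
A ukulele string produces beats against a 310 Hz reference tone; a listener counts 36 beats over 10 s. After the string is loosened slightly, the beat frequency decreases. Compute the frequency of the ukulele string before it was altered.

Beat frequency = 36/10 = 3.6 Hz.
|f − 310| = 3.6, so the ukulele string was at either 306.4 Hz or 313.6 Hz.
Reducing tension lowers a string's frequency; the adjustment lowers the ukulele string's frequency.
The beat rate fell, so the adjustment moved the ukulele string toward 310 Hz — it must have started above the reference.

313.6 Hz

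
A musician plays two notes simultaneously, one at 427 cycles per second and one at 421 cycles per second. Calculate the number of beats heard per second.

6 Hz

f_beat = |f₁ − f₂|.
|427 − 421| = 6 Hz.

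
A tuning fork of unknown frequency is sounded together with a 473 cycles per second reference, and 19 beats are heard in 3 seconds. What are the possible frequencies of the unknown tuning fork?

Beat frequency = 19/3 = 6.3333 Hz.
|f − 473| = 6.3333, so f = 473 ± 6.3333.

466.6667 Hz or 479.3333 Hz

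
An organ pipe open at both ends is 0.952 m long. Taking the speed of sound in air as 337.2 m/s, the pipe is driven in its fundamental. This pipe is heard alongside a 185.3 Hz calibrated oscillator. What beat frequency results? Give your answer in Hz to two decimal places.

8.20 Hz

Open pipe: f_n = n·v/(2L) = 1·337.2/(2·0.952) = 177.1008 Hz.
f_beat = |177.1008 − 185.3| = 8.20 Hz.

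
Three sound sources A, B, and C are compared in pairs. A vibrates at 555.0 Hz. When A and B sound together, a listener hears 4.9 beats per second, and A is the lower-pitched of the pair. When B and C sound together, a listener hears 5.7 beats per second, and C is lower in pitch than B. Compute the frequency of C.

554.2 Hz

B is above A, so f_B = 555.0 + 4.9 = 559.9 Hz.
C is below B, so f_C = 559.9 − 5.7 = 554.2 Hz.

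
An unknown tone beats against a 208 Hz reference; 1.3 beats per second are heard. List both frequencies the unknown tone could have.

|f − 208| = 1.3, so f = 208 ± 1.3.

206.7 Hz or 209.3 Hz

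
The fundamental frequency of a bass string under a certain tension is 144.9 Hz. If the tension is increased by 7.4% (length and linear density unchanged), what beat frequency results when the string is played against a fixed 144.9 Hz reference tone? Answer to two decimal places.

For a string, f ∝ √T, so the new frequency is 144.9·√1.074 = 150.1656 Hz.
f_beat = |150.1656 − 144.9| = 5.27 Hz.

5.27 Hz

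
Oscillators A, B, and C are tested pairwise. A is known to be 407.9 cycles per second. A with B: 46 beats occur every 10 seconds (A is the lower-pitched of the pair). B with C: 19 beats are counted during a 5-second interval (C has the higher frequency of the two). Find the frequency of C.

A–B: Beat frequency = 46/10 = 4.6 Hz.
B is above A, so f_B = 407.9 + 4.6 = 412.5 Hz.
B–C: Beat frequency = 19/5 = 3.8 Hz.
C is above B, so f_C = 412.5 + 3.8 = 416.3 Hz.

416.3 Hz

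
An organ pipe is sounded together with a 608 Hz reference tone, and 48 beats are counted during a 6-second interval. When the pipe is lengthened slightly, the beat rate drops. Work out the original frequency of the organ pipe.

616 Hz

Beat frequency = 48/6 = 8 Hz.
|f − 608| = 8, so the organ pipe was at either 600 Hz or 616 Hz.
A longer pipe has a lower fundamental; the adjustment lowers the organ pipe's frequency.
The beat rate fell, so the adjustment moved the organ pipe toward 608 Hz — it must have started above the reference.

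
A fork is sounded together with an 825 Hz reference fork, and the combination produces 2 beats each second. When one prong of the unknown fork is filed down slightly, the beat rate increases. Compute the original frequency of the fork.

827 Hz

|f − 825| = 2, so the fork was at either 823 Hz or 827 Hz.
Filing a prong removes mass and raises the fork's frequency; the adjustment raises the fork's frequency.
The beat rate rose, so the adjustment moved the fork further from 825 Hz — it was already above the reference.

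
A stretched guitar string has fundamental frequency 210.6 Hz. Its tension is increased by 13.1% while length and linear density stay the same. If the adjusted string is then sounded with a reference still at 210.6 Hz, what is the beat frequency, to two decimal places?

13.37 Hz

For a string, f ∝ √T, so the new frequency is 210.6·√1.131 = 223.9699 Hz.
f_beat = |223.9699 − 210.6| = 13.37 Hz.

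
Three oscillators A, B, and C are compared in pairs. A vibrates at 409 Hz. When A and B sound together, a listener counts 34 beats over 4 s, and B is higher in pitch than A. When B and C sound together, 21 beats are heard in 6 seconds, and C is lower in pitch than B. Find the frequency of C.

414 Hz

A–B: Beat frequency = 34/4 = 8.5 Hz.
B is above A, so f_B = 409 + 8.5 = 417.5 Hz.
B–C: Beat frequency = 21/6 = 3.5 Hz.
C is below B, so f_C = 417.5 − 3.5 = 414 Hz.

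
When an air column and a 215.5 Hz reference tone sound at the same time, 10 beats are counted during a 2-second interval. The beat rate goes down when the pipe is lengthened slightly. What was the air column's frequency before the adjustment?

Beat frequency = 10/2 = 5 Hz.
|f − 215.5| = 5, so the air column was at either 210.5 Hz or 220.5 Hz.
A longer pipe has a lower fundamental; the adjustment lowers the air column's frequency.
The beat rate fell, so the adjustment moved the air column toward 215.5 Hz — it must have started above the reference.

220.5 Hz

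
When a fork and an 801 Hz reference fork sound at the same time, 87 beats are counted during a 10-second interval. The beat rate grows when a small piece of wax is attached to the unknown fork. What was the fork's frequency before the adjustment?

Beat frequency = 87/10 = 8.7 Hz.
|f − 801| = 8.7, so the fork was at either 792.3 Hz or 809.7 Hz.
Loading a fork with wax lowers its frequency; the adjustment lowers the fork's frequency.
The beat rate rose, so the adjustment moved the fork further from 801 Hz — it was already below the reference.

792.3 Hz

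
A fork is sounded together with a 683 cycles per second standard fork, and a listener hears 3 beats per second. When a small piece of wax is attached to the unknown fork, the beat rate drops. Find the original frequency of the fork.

|f − 683| = 3, so the fork was at either 680 Hz or 686 Hz.
Loading a fork with wax lowers its frequency; the adjustment lowers the fork's frequency.
The beat rate fell, so the adjustment moved the fork toward 683 Hz — it must have started above the reference.

686 Hz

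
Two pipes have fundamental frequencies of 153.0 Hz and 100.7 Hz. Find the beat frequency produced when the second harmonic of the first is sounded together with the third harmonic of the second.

3.9 Hz

Second harmonic of the first: 2·153.0 = 306.0 Hz.
Third harmonic of the second: 3·100.7 = 302.1 Hz.
f_beat = |306.0 − 302.1| = 3.9 Hz.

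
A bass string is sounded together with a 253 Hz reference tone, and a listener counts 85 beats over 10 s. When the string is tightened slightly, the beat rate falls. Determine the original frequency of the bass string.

Beat frequency = 85/10 = 8.5 Hz.
|f − 253| = 8.5, so the bass string was at either 244.5 Hz or 261.5 Hz.
Increasing tension raises a string's frequency; the adjustment raises the bass string's frequency.
The beat rate fell, so the adjustment moved the bass string toward 253 Hz — it must have started below the reference.

244.5 Hz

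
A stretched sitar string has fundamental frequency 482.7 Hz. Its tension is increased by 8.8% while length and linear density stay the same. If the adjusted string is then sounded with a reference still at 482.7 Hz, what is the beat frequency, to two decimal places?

For a string, f ∝ √T, so the new frequency is 482.7·√1.088 = 503.4910 Hz.
f_beat = |503.4910 − 482.7| = 20.79 Hz.

20.79 Hz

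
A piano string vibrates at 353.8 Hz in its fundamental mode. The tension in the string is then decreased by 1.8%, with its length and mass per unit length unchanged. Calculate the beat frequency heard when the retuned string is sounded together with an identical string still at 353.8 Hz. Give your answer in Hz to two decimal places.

3.20 Hz

For a string, f ∝ √T, so the new frequency is 353.8·√0.982 = 350.6013 Hz.
f_beat = |350.6013 − 353.8| = 3.20 Hz.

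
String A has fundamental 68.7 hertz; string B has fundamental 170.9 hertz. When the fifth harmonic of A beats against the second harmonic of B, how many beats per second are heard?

Fifth harmonic of the first: 5·68.7 = 343.5 Hz.
Second harmonic of the second: 2·170.9 = 341.8 Hz.
f_beat = |343.5 − 341.8| = 1.7 Hz.

1.7 Hz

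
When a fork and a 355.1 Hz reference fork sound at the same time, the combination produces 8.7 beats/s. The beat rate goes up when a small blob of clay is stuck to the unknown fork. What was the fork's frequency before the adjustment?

346.4 Hz

|f − 355.1| = 8.7, so the fork was at either 346.4 Hz or 363.8 Hz.
Adding mass to a fork lowers its frequency; the adjustment lowers the fork's frequency.
The beat rate rose, so the adjustment moved the fork further from 355.1 Hz — it was already below the reference.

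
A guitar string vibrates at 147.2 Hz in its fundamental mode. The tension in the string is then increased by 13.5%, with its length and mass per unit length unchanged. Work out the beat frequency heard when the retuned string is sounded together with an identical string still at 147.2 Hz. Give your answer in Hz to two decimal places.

For a string, f ∝ √T, so the new frequency is 147.2·√1.135 = 156.8215 Hz.
f_beat = |156.8215 − 147.2| = 9.62 Hz.

9.62 Hz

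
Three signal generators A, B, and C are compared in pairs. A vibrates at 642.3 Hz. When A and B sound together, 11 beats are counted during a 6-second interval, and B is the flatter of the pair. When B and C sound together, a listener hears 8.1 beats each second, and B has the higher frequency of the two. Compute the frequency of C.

632.3667 Hz

A–B: Beat frequency = 11/6 = 1.8333 Hz.
B is below A, so f_B = 642.3 − 1.8333 = 640.4667 Hz.
C is below B, so f_C = 640.4667 − 8.1 = 632.3667 Hz.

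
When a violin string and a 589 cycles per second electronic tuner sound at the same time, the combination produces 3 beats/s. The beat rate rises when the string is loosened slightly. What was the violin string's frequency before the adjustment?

586 Hz

|f − 589| = 3, so the violin string was at either 586 Hz or 592 Hz.
Reducing tension lowers a string's frequency; the adjustment lowers the violin string's frequency.
The beat rate rose, so the adjustment moved the violin string further from 589 Hz — it was already below the reference.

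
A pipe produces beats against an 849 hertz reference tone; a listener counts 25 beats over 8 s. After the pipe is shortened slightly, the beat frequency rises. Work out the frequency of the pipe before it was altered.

Beat frequency = 25/8 = 3.125 Hz.
|f − 849| = 3.125, so the pipe was at either 845.875 Hz or 852.125 Hz.
A shorter pipe has a higher fundamental; the adjustment raises the pipe's frequency.
The beat rate rose, so the adjustment moved the pipe further from 849 Hz — it was already above the reference.

852.125 Hz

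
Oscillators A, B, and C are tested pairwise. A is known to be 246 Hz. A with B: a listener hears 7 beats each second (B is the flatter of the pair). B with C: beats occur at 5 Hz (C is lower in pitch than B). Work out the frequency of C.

B is below A, so f_B = 246 − 7 = 239 Hz.
C is below B, so f_C = 239 − 5 = 234 Hz.

234 Hz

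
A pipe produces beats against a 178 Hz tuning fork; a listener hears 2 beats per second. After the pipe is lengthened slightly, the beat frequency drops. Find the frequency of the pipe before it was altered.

|f − 178| = 2, so the pipe was at either 176 Hz or 180 Hz.
A longer pipe has a lower fundamental; the adjustment lowers the pipe's frequency.
The beat rate fell, so the adjustment moved the pipe toward 178 Hz — it must have started above the reference.

180 Hz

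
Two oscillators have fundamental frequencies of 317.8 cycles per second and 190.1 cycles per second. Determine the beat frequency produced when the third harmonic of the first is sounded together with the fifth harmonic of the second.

Third harmonic of the first: 3·317.8 = 953.4 Hz.
Fifth harmonic of the second: 5·190.1 = 950.5 Hz.
f_beat = |953.4 − 950.5| = 2.9 Hz.

2.9 Hz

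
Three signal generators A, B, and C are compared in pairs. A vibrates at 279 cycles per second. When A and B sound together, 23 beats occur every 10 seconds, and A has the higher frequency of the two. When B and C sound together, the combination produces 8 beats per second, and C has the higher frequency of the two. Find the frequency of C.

A–B: Beat frequency = 23/10 = 2.3 Hz.
B is below A, so f_B = 279 − 2.3 = 276.7 Hz.
C is above B, so f_C = 276.7 + 8 = 284.7 Hz.

284.7 Hz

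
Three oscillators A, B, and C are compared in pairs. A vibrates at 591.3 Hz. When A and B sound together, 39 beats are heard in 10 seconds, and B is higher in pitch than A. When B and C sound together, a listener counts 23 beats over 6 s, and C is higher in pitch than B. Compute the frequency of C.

599.0333 Hz

A–B: Beat frequency = 39/10 = 3.9 Hz.
B is above A, so f_B = 591.3 + 3.9 = 595.2 Hz.
B–C: Beat frequency = 23/6 = 3.8333 Hz.
C is above B, so f_C = 595.2 + 3.8333 = 599.0333 Hz.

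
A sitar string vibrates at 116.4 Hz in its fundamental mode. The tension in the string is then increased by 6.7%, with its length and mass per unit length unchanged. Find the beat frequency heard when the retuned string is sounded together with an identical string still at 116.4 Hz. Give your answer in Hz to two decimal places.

3.84 Hz

For a string, f ∝ √T, so the new frequency is 116.4·√1.067 = 120.2362 Hz.
f_beat = |120.2362 − 116.4| = 3.84 Hz.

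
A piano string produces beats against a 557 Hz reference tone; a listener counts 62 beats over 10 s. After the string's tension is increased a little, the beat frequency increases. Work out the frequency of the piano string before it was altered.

563.2 Hz

Beat frequency = 62/10 = 6.2 Hz.
|f − 557| = 6.2, so the piano string was at either 550.8 Hz or 563.2 Hz.
Higher tension means higher frequency; the adjustment raises the piano string's frequency.
The beat rate rose, so the adjustment moved the piano string further from 557 Hz — it was already above the reference.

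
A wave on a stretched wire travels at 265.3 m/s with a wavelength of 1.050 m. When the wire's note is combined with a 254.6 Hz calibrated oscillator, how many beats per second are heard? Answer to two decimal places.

Source frequency f = v/λ = 265.3/1.050 = 252.6667 Hz.
f_beat = |252.6667 − 254.6| = 1.93 Hz.

1.93 Hz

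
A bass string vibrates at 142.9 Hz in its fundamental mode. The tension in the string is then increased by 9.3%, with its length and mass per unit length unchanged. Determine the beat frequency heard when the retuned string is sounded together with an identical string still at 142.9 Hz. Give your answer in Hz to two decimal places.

6.50 Hz

For a string, f ∝ √T, so the new frequency is 142.9·√1.093 = 149.3971 Hz.
f_beat = |149.3971 − 142.9| = 6.50 Hz.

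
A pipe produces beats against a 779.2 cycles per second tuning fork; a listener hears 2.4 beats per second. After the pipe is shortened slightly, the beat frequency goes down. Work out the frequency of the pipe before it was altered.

776.8 Hz

|f − 779.2| = 2.4, so the pipe was at either 776.8 Hz or 781.6 Hz.
A shorter pipe has a higher fundamental; the adjustment raises the pipe's frequency.
The beat rate fell, so the adjustment moved the pipe toward 779.2 Hz — it must have started below the reference.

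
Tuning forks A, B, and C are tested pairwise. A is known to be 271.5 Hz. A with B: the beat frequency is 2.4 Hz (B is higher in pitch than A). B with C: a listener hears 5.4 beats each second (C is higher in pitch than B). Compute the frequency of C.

279.3 Hz

B is above A, so f_B = 271.5 + 2.4 = 273.9 Hz.
C is above B, so f_C = 273.9 + 5.4 = 279.3 Hz.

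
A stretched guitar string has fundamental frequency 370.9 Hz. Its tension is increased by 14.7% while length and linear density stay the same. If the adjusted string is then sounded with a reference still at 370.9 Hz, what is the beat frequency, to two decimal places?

26.33 Hz

For a string, f ∝ √T, so the new frequency is 370.9·√1.147 = 397.2268 Hz.
f_beat = |397.2268 − 370.9| = 26.33 Hz.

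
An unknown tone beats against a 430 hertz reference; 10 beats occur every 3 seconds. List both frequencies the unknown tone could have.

426.6667 Hz or 433.3333 Hz

Beat frequency = 10/3 = 3.3333 Hz.
|f − 430| = 3.3333, so f = 430 ± 3.3333.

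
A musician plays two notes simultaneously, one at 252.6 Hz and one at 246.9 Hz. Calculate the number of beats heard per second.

Beats arise from superposition of two nearby frequencies; the beat rate is |f₁ − f₂|.
|252.6 − 246.9| = 5.7 Hz.

5.7 Hz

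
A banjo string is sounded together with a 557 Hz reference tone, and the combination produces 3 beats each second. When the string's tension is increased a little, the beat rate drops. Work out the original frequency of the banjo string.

554 Hz

|f − 557| = 3, so the banjo string was at either 554 Hz or 560 Hz.
Higher tension means higher frequency; the adjustment raises the banjo string's frequency.
The beat rate fell, so the adjustment moved the banjo string toward 557 Hz — it must have started below the reference.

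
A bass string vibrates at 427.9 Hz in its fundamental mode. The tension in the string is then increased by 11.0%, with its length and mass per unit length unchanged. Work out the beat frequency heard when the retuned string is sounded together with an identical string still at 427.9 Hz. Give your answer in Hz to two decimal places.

For a string, f ∝ √T, so the new frequency is 427.9·√1.110 = 450.8206 Hz.
f_beat = |450.8206 − 427.9| = 22.92 Hz.

22.92 Hz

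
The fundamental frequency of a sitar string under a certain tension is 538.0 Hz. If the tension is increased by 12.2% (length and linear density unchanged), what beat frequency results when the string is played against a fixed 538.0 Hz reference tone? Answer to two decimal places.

31.87 Hz

For a string, f ∝ √T, so the new frequency is 538.0·√1.122 = 569.8738 Hz.
f_beat = |569.8738 − 538.0| = 31.87 Hz.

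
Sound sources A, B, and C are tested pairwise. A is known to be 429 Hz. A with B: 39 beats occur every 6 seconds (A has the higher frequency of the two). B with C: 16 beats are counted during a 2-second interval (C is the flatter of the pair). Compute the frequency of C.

A–B: Beat frequency = 39/6 = 6.5 Hz.
B is below A, so f_B = 429 − 6.5 = 422.5 Hz.
B–C: Beat frequency = 16/2 = 8 Hz.
C is below B, so f_C = 422.5 − 8 = 414.5 Hz.

414.5 Hz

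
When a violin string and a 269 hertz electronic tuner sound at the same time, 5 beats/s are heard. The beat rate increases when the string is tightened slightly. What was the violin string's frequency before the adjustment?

|f − 269| = 5, so the violin string was at either 264 Hz or 274 Hz.
Increasing tension raises a string's frequency; the adjustment raises the violin string's frequency.
The beat rate rose, so the adjustment moved the violin string further from 269 Hz — it was already above the reference.

274 Hz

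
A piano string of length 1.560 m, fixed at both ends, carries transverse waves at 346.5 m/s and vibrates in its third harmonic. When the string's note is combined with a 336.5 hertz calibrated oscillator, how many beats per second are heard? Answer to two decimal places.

For a string fixed at both ends, f_n = n·v/(2L) = 3·346.5/(2·1.560) = 333.1731 Hz.
f_beat = |333.1731 − 336.5| = 3.33 Hz.

3.33 Hz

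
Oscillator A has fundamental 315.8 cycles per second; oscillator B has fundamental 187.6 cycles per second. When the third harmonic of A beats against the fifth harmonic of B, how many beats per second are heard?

9.4 Hz

Third harmonic of the first: 3·315.8 = 947.4 Hz.
Fifth harmonic of the second: 5·187.6 = 938.0 Hz.
f_beat = |947.4 − 938.0| = 9.4 Hz.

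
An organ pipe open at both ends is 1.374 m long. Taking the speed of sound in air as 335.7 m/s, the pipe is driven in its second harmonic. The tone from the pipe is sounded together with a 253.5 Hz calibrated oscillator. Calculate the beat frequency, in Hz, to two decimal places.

Open pipe: f_n = n·v/(2L) = 2·335.7/(2·1.374) = 244.3231 Hz.
f_beat = |244.3231 − 253.5| = 9.18 Hz.

9.18 Hz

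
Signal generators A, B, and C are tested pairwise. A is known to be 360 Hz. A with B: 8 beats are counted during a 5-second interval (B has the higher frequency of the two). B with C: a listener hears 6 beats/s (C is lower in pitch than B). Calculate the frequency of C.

A–B: Beat frequency = 8/5 = 1.6 Hz.
B is above A, so f_B = 360 + 1.6 = 361.6 Hz.
C is below B, so f_C = 361.6 − 6 = 355.6 Hz.

355.6 Hz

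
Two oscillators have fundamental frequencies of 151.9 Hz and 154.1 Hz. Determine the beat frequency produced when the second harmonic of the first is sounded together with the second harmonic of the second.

Second harmonic of the first: 2·151.9 = 303.8 Hz.
Second harmonic of the second: 2·154.1 = 308.2 Hz.
f_beat = |303.8 − 308.2| = 4.4 Hz.

4.4 Hz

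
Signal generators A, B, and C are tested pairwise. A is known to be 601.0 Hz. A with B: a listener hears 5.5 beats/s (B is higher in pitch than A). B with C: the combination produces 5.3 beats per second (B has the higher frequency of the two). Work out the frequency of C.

B is above A, so f_B = 601.0 + 5.5 = 606.5 Hz.
C is below B, so f_C = 606.5 − 5.3 = 601.2 Hz.

601.2 Hz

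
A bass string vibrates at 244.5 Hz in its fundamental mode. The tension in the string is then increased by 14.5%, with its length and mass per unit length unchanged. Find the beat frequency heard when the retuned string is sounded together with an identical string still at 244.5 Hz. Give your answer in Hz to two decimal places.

17.13 Hz

For a string, f ∝ √T, so the new frequency is 244.5·√1.145 = 261.6264 Hz.
f_beat = |261.6264 − 244.5| = 17.13 Hz.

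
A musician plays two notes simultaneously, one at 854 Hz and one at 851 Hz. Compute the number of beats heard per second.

Beats arise from superposition of two nearby frequencies; the beat rate is |f₁ − f₂|.
|854 − 851| = 3 Hz.

3 Hz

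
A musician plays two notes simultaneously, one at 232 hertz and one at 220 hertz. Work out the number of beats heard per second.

f_beat = |f₁ − f₂|.
|232 − 220| = 12 Hz.

12 Hz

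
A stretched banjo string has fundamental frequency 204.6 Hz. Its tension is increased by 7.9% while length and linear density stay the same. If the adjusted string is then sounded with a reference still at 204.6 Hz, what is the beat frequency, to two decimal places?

7.93 Hz

For a string, f ∝ √T, so the new frequency is 204.6·√1.079 = 212.5281 Hz.
f_beat = |212.5281 − 204.6| = 7.93 Hz.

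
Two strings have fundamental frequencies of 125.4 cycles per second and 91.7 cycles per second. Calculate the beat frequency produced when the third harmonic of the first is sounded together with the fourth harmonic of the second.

9.4 Hz

Third harmonic of the first: 3·125.4 = 376.2 Hz.
Fourth harmonic of the second: 4·91.7 = 366.8 Hz.
f_beat = |376.2 − 366.8| = 9.4 Hz.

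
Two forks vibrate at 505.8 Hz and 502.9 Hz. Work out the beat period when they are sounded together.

f_beat = |505.8 − 502.9| = 2.9 Hz.
Beat period T = 1 / f_beat = 1 / 2.9 s.

0.345 s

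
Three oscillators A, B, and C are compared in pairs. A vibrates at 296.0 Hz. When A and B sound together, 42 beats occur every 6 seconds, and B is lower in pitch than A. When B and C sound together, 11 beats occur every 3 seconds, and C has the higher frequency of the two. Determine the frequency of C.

292.6667 Hz

A–B: Beat frequency = 42/6 = 7 Hz.
B is below A, so f_B = 296.0 − 7 = 289 Hz.
B–C: Beat frequency = 11/3 = 3.6667 Hz.
C is above B, so f_C = 289 + 3.6667 = 292.6667 Hz.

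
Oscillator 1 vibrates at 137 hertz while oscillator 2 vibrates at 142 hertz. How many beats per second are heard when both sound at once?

f_beat = |f₁ − f₂|.
|137 − 142| = 5 Hz.

5 Hz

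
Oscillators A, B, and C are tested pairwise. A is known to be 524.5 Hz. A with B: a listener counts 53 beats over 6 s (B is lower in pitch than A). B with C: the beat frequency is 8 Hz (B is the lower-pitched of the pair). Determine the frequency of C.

A–B: Beat frequency = 53/6 = 8.8333 Hz.
B is below A, so f_B = 524.5 − 8.8333 = 515.6667 Hz.
C is above B, so f_C = 515.6667 + 8 = 523.6667 Hz.

523.6667 Hz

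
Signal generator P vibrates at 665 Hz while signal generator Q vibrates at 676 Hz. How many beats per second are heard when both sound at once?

11 Hz

Beats arise from superposition of two nearby frequencies; the beat rate is |f₁ − f₂|.
|665 − 676| = 11 Hz.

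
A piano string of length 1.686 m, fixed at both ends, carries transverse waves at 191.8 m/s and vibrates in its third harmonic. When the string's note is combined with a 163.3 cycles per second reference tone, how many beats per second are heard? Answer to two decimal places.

For a string fixed at both ends, f_n = n·v/(2L) = 3·191.8/(2·1.686) = 170.6406 Hz.
f_beat = |170.6406 − 163.3| = 7.34 Hz.

7.34 Hz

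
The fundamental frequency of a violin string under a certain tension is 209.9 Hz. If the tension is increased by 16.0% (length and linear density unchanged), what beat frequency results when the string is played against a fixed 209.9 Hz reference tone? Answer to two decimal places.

16.17 Hz

For a string, f ∝ √T, so the new frequency is 209.9·√1.160 = 226.0692 Hz.
f_beat = |226.0692 − 209.9| = 16.17 Hz.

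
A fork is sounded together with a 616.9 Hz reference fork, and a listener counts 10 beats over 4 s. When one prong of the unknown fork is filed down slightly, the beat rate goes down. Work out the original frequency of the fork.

Beat frequency = 10/4 = 2.5 Hz.
|f − 616.9| = 2.5, so the fork was at either 614.4 Hz or 619.4 Hz.
Filing a prong removes mass and raises the fork's frequency; the adjustment raises the fork's frequency.
The beat rate fell, so the adjustment moved the fork toward 616.9 Hz — it must have started below the reference.

614.4 Hz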